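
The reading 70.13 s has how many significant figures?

4

70.13: zeros between nonzero digits are significant.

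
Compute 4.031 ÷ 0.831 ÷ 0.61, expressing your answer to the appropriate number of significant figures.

4.031 ÷ 0.831 ÷ 0.61 = 7.95210195104…
Multiplication/division keeps the fewest significant figures: 4.031 → 4 s.f., 0.831 → 3 s.f., 0.61 → 2 s.f.; limit is 2.
Rounded to 2 significant figures: 8.0.

8.0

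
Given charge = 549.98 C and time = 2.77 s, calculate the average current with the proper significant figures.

199 A

average current = 549.98 C ÷ 2.77 s = 198.548736462… A.
549.98 has 5 significant figures; 2.77 has 3.
Division/multiplication keeps the fewest: 3 significant figures.
Rounded: 199 A.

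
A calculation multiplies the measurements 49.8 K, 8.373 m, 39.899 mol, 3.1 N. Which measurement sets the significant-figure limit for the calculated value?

49.8 K → 3 s.f.; 8.373 m → 4 s.f.; 39.899 mol → 5 s.f.; 3.1 N → 2 s.f.
The fewest is 2 significant figures, from 3.1 N.

3.1 N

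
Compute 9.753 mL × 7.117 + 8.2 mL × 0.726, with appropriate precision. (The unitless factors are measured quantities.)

75.4 mL

9.753 × 7.117 = 69.412101 → 69.41 mL (4 s.f., last digit at the 10^-2 place).
8.2 × 0.726 = 5.9532 → 6.0 mL (2 s.f., last digit at the 10^-1 place).
Sum: 75.365301 mL; keep the coarser place, 10^-1.
Result: 75.4 mL.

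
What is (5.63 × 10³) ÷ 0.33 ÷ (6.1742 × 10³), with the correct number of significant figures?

(5.63 × 10³) ÷ 0.33 ÷ (6.1742 × 10³) = 2.76320917052…
Multiplication/division keeps the fewest significant figures: 5.63 × 10³ → 3 s.f., 0.33 → 2 s.f., 6.1742 × 10³ → 5 s.f.; limit is 2.
Rounded to 2 significant figures: 2.8.

2.8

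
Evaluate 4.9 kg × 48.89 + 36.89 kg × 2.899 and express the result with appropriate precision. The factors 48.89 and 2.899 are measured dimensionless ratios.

3.5 × 10^2 kg

4.9 × 48.89 = 239.561 → 2.4 × 10^2 kg (2 s.f., last digit at the 10^1 place).
36.89 × 2.899 = 106.94411 → 1.069 × 10^2 kg (4 s.f., last digit at the 10^-1 place).
Sum: 346.50511 kg; keep the coarser place, 10^1.
Result: 3.5 × 10^2 kg.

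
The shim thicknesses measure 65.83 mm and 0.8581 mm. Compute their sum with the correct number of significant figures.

65.83 mm + 0.8581 mm = 66.6881 mm.
Addition/subtraction keeps the fewest decimal places: 65.83 → 2 decimal places, 0.8581 → 4 decimal places; limit is 2.
Rounded to 2 decimal places: 66.69 mm.

66.69 mm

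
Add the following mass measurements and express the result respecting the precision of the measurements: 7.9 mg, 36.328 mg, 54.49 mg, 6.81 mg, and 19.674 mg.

7.9 mg + 36.328 mg + 54.49 mg + 6.81 mg + 19.674 mg = 125.202 mg.
Addition/subtraction keeps the fewest decimal places: 7.9 → 1 decimal place, 36.328 → 3 decimal places, 54.49 → 2 decimal places, 6.81 → 2 decimal places, 19.674 → 3 decimal places; limit is 1.
Rounded to 1 decimal place: 125.2 mg.

125.2 mg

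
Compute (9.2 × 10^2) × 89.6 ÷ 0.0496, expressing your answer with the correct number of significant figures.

(9.2 × 10^2) × 89.6 ÷ 0.0496 = 1661935.48387…
Multiplication/division keeps the fewest significant figures: 9.2 × 10^2 → 2 s.f., 89.6 → 3 s.f., 0.0496 → 3 s.f.; limit is 2.
Rounded to 2 significant figures: 1.7 × 10^6.

1.7 × 10^6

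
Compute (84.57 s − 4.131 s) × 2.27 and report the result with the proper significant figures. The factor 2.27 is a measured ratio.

84.57 s − 4.131 s = 80.439 s; the difference is limited to 2 decimal places (4 s.f.).
Carrying full precision, 80.439 × 2.27 = 182.59653 s; 2.27 has 3 s.f., so the result keeps min(4, 3) = 3 s.f.
Rounded to 3 significant figures: 1.83 × 10^2 s.

1.83 × 10^2 s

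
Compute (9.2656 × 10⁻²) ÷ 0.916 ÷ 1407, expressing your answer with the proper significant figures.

7.19 × 10⁻⁵

(9.2656 × 10⁻²) ÷ 0.916 ÷ 1407 = 0.0000718925646254…
Multiplication/division keeps the fewest significant figures: 9.2656 × 10⁻² → 5 s.f., 0.916 → 3 s.f., 1407 → 4 s.f.; limit is 3.
Rounded to 3 significant figures: 7.19 × 10⁻⁵.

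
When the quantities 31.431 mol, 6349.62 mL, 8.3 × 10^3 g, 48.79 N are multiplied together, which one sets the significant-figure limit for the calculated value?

8.3 × 10^3 g

31.431 mol → 5 s.f.; 6349.62 mL → 6 s.f.; 8.3 × 10^3 g → 2 s.f.; 48.79 N → 4 s.f.
The fewest is 2 significant figures, from 8.3 × 10^3 g.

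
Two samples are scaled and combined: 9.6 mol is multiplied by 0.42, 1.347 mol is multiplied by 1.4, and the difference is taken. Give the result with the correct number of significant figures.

9.6 × 0.42 = 4.032 → 4.0 mol (2 s.f., last digit at the 10^-1 place).
1.347 × 1.4 = 1.8858 → 1.9 mol (2 s.f., last digit at the 10^-1 place).
Difference: 2.1462 mol; keep the coarser place, 10^-1.
Result: 2.1 mol.

2.1 mol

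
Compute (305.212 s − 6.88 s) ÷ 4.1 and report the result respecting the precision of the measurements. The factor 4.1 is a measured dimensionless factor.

305.212 s − 6.88 s = 298.332 s; the difference is limited to 2 decimal places (5 s.f.).
Carrying full precision, 298.332 ÷ 4.1 = 72.763902439… s; 4.1 has 2 s.f., so the result keeps min(5, 2) = 2 s.f.
Rounded to 2 significant figures: 73 s.

73 s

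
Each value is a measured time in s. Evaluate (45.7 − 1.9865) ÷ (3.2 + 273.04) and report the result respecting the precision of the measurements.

45.7 − 1.9865 = 43.7135, limited to 1 d.p. → 3 s.f.; 3.2 + 273.04 = 276.24, limited to 1 d.p. → 4 s.f.
Carrying full precision, 43.7135 ÷ 276.24 = 0.15824464234…; keep min(3, 4) = 3 s.f.
Rounded to 3 significant figures: 0.158.

0.158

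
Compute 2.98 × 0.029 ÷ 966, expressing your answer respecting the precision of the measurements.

8.9 × 10⁻⁵

2.98 × 0.029 ÷ 966 = 0.0000894616977226…
Multiplication/division keeps the fewest significant figures: 2.98 → 3 s.f., 0.029 → 2 s.f., 966 → 3 s.f.; limit is 2.
Rounded to 2 significant figures: 8.9 × 10⁻⁵.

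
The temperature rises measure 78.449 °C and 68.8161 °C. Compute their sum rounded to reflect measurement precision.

147.265 °C

78.449 °C + 68.8161 °C = 147.2651 °C.
Addition/subtraction keeps the fewest decimal places: 78.449 → 3 decimal places, 68.8161 → 4 decimal places; limit is 3.
Rounded to 3 decimal places: 147.265 °C.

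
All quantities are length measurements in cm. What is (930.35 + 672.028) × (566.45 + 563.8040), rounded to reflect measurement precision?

1.81109 × 10^6 cm²

930.35 + 672.028 = 1602.378, limited to 2 d.p. → 6 s.f.; 566.45 + 563.8040 = 1130.2540, limited to 2 d.p. → 6 s.f.
Carrying full precision, 1602.378 × 1130.2540 = 1811094.14401…; keep min(6, 6) = 6 s.f.
Rounded to 6 significant figures: 1.81109 × 10^6 cm².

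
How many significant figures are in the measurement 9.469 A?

4

9.469: every digit is nonzero and significant.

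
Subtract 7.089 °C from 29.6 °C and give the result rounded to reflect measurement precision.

22.5 °C

29.6 °C − 7.089 °C = 22.511 °C.
Addition/subtraction keeps the fewest decimal places: 29.6 → 1 decimal place, 7.089 → 3 decimal places; limit is 1.
Rounded to 1 decimal place: 22.5 °C.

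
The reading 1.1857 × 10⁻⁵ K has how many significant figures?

5

1.1857 × 10⁻⁵: in scientific notation every digit of the coefficient is significant.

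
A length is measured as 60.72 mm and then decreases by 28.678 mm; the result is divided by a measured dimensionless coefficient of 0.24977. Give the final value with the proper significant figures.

60.72 mm − 28.678 mm = 32.042 mm; the difference is limited to 2 decimal places (4 s.f.).
Carrying full precision, 32.042 ÷ 0.24977 = 128.286023141… mm; 0.24977 has 5 s.f., so the result keeps min(4, 5) = 4 s.f.
Rounded to 4 significant figures: 128.3 mm.

128.3 mm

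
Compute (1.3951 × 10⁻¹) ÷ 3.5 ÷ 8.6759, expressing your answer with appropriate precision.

(1.3951 × 10⁻¹) ÷ 3.5 ÷ 8.6759 = 0.0045943360343…
Multiplication/division keeps the fewest significant figures: 1.3951 × 10⁻¹ → 5 s.f., 3.5 → 2 s.f., 8.6759 → 5 s.f.; limit is 2.
Rounded to 2 significant figures: 0.0046.

0.0046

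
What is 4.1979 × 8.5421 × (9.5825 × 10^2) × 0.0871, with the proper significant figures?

4.1979 × 8.5421 × (9.5825 × 10^2) × 0.0871 = 2992.910453…
Multiplication/division keeps the fewest significant figures: 4.1979 → 5 s.f., 8.5421 → 5 s.f., 9.5825 × 10^2 → 5 s.f., 0.0871 → 3 s.f.; limit is 3.
Rounded to 3 significant figures: 2.99 × 10^3.

2.99 × 10^3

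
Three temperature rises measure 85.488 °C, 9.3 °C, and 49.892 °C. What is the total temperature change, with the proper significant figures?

85.488 °C + 9.3 °C + 49.892 °C = 144.680 °C.
Addition/subtraction keeps the fewest decimal places: 85.488 → 3 decimal places, 9.3 → 1 decimal place, 49.892 → 3 decimal places; limit is 1.
Rounded to 1 decimal place: 144.7 °C.

144.7 °C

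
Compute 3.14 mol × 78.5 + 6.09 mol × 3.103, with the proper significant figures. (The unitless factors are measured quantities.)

3.14 × 78.5 = 246.49 → 246 mol (3 s.f., last digit at the 10^0 place).
6.09 × 3.103 = 18.89727 → 18.9 mol (3 s.f., last digit at the 10^-1 place).
Sum: 265.38727 mol; keep the coarser place, 10^0.
Result: 2.65 × 10^2 mol.

2.65 × 10^2 mol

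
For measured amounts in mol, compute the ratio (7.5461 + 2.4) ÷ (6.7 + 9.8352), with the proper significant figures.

0.60

7.5461 + 2.4 = 9.9461, limited to 1 d.p. → 2 s.f.; 6.7 + 9.8352 = 16.5352, limited to 1 d.p. → 3 s.f.
Carrying full precision, 9.9461 ÷ 16.5352 = 0.601510716532…; keep min(2, 3) = 2 s.f.
Rounded to 2 significant figures: 0.60.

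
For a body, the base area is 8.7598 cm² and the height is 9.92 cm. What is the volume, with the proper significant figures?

volume = 8.7598 cm² × 9.92 cm = 86.897216 cm³.
8.7598 has 5 significant figures; 9.92 has 3.
Division/multiplication keeps the fewest: 3 significant figures.
Rounded: 86.9 cm³.

86.9 cm³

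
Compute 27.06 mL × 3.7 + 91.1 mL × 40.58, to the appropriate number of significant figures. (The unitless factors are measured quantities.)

27.06 × 3.7 = 100.122 → 1.0 × 10^2 mL (2 s.f., last digit at the 10^1 place).
91.1 × 40.58 = 3696.838 → 3.70 × 10^3 mL (3 s.f., last digit at the 10^1 place).
Sum: 3796.96 mL; keep the coarser place, 10^1.
Result: 3.80 × 10^3 mL.

3.80 × 10^3 mL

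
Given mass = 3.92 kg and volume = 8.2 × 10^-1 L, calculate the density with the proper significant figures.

density = 3.92 kg ÷ 8.2 × 10^-1 L = 4.78048780488… kg/L.
3.92 has 3 significant figures; 8.2 × 10^-1 has 2.
Division/multiplication keeps the fewest: 2 significant figures.
Rounded: 4.8 kg/L.

4.8 kg/L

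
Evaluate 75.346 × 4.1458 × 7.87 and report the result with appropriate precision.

75.346 × 4.1458 × 7.87 = 2458.34754632…
Multiplication/division keeps the fewest significant figures: 75.346 → 5 s.f., 4.1458 → 5 s.f., 7.87 → 3 s.f.; limit is 3.
Rounded to 3 significant figures: 2.46 × 10^3.

2.46 × 10^3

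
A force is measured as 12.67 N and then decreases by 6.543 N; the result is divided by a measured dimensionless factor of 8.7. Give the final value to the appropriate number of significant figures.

12.67 N − 6.543 N = 6.127 N; the difference is limited to 2 decimal places (3 s.f.).
Carrying full precision, 6.127 ÷ 8.7 = 0.704252873563… N; 8.7 has 2 s.f., so the result keeps min(3, 2) = 2 s.f.
Rounded to 2 significant figures: 0.70 N.

0.70 N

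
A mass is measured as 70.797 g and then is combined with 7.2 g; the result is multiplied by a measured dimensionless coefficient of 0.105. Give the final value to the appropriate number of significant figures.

8.19 g

70.797 g + 7.2 g = 77.997 g; the sum is limited to 1 decimal place (3 s.f.).
Carrying full precision, 77.997 × 0.105 = 8.189685 g; 0.105 has 3 s.f., so the result keeps min(3, 3) = 3 s.f.
Rounded to 3 significant figures: 8.19 g.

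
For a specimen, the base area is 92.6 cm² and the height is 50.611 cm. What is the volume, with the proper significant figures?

volume = 92.6 cm² × 50.611 cm = 4686.5786 cm³.
92.6 has 3 significant figures; 50.611 has 5.
Division/multiplication keeps the fewest: 3 significant figures.
Rounded: 4.69 × 10³ cm³.

4.69 × 10³ cm³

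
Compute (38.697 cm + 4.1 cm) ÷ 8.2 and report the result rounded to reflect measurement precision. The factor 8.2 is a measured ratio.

5.2 cm

38.697 cm + 4.1 cm = 42.797 cm; the sum is limited to 1 decimal place (3 s.f.).
Carrying full precision, 42.797 ÷ 8.2 = 5.21914634146… cm; 8.2 has 2 s.f., so the result keeps min(3, 2) = 2 s.f.
Rounded to 2 significant figures: 5.2 cm.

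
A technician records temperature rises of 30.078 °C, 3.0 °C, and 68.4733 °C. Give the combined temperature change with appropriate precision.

30.078 °C + 3.0 °C + 68.4733 °C = 101.5513 °C.
Addition/subtraction keeps the fewest decimal places: 30.078 → 3 decimal places, 3.0 → 1 decimal place, 68.4733 → 4 decimal places; limit is 1.
Rounded to 1 decimal place: 101.6 °C.

101.6 °C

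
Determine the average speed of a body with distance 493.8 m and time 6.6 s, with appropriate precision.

75 m/s

average speed = 493.8 m ÷ 6.6 s = 74.8181818182… m/s.
493.8 has 4 significant figures; 6.6 has 2.
Division/multiplication keeps the fewest: 2 significant figures.
Rounded: 75 m/s.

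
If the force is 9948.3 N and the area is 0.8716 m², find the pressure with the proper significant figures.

1.141 × 10⁴ Pa

pressure = 9948.3 N ÷ 0.8716 m² = 11413.8366223… Pa.
9948.3 has 5 significant figures; 0.8716 has 4.
Division/multiplication keeps the fewest: 4 significant figures.
Rounded: 1.141 × 10⁴ Pa.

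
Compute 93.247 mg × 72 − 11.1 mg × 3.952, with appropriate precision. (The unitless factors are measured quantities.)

6.7 × 10^3 mg

93.247 × 72 = 6713.784 → 6.7 × 10^3 mg (2 s.f., last digit at the 10^2 place).
11.1 × 3.952 = 43.8672 → 43.9 mg (3 s.f., last digit at the 10^-1 place).
Difference: 6669.9168 mg; keep the coarser place, 10^2.
Result: 6.7 × 10^3 mg.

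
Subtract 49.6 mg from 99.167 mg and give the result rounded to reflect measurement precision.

99.167 mg − 49.6 mg = 49.567 mg.
Addition/subtraction keeps the fewest decimal places: 99.167 → 3 decimal places, 49.6 → 1 decimal place; limit is 1.
Rounded to 1 decimal place: 49.6 mg.

49.6 mg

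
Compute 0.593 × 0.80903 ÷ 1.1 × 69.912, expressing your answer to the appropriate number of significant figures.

0.593 × 0.80903 ÷ 1.1 × 69.912 = 30.4914698895…
Multiplication/division keeps the fewest significant figures: 0.593 → 3 s.f., 0.80903 → 5 s.f., 1.1 → 2 s.f., 69.912 → 5 s.f.; limit is 2.
Rounded to 2 significant figures: 3.0 × 10¹.

3.0 × 10¹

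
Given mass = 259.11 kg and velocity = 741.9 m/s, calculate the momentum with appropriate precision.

momentum = 259.11 kg × 741.9 m/s = 192233.709 kg·m/s.
259.11 has 5 significant figures; 741.9 has 4.
Division/multiplication keeps the fewest: 4 significant figures.
Rounded: 1.922 × 10⁵ kg·m/s.

1.922 × 10⁵ kg·m/s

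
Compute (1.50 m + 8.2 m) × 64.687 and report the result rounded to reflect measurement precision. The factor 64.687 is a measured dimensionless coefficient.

1.50 m + 8.2 m = 9.70 m; the sum is limited to 1 decimal place (2 s.f.).
Carrying full precision, 9.70 × 64.687 = 627.4639 m; 64.687 has 5 s.f., so the result keeps min(2, 5) = 2 s.f.
Rounded to 2 significant figures: 6.3 × 10² m.

6.3 × 10² m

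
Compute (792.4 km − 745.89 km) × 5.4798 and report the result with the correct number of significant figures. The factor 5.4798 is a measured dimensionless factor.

792.4 km − 745.89 km = 46.51 km; the difference is limited to 1 decimal place (3 s.f.).
Carrying full precision, 46.51 × 5.4798 = 254.865498 km; 5.4798 has 5 s.f., so the result keeps min(3, 5) = 3 s.f.
Rounded to 3 significant figures: 255 km.

255 km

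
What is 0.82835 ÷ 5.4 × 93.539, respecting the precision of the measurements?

14

0.82835 ÷ 5.4 × 93.539 = 14.3487093796…
Multiplication/division keeps the fewest significant figures: 0.82835 → 5 s.f., 5.4 → 2 s.f., 93.539 → 5 s.f.; limit is 2.
Rounded to 2 significant figures: 14.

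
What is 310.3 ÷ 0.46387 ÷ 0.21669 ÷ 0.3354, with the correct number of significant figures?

9204

310.3 ÷ 0.46387 ÷ 0.21669 ÷ 0.3354 = 9204.14732564…
Multiplication/division keeps the fewest significant figures: 310.3 → 4 s.f., 0.46387 → 5 s.f., 0.21669 → 5 s.f., 0.3354 → 4 s.f.; limit is 4.
Rounded to 4 significant figures: 9204.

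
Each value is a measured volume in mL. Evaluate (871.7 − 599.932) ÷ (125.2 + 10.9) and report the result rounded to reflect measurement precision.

1.997

871.7 − 599.932 = 271.768, limited to 1 d.p. → 4 s.f.; 125.2 + 10.9 = 136.1, limited to 1 d.p. → 4 s.f.
Carrying full precision, 271.768 ÷ 136.1 = 1.99682586334…; keep min(4, 4) = 4 s.f.
Rounded to 4 significant figures: 1.997.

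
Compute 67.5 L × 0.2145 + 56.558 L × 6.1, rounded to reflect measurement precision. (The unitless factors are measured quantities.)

67.5 × 0.2145 = 14.47875 → 14.5 L (3 s.f., last digit at the 10^-1 place).
56.558 × 6.1 = 345.0038 → 3.5 × 10² L (2 s.f., last digit at the 10^1 place).
Sum: 359.48255 L; keep the coarser place, 10^1.
Result: 3.6 × 10² L.

3.6 × 10² L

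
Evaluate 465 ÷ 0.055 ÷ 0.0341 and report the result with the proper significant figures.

465 ÷ 0.055 ÷ 0.0341 = 247933.884298…
Multiplication/division keeps the fewest significant figures: 465 → 3 s.f., 0.055 → 2 s.f., 0.0341 → 3 s.f.; limit is 2.
Rounded to 2 significant figures: 2.5 × 10^5.

2.5 × 10^5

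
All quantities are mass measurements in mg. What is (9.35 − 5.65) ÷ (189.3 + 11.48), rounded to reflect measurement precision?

9.35 − 5.65 = 3.70, limited to 2 d.p. → 3 s.f.; 189.3 + 11.48 = 200.78, limited to 1 d.p. → 4 s.f.
Carrying full precision, 3.70 ÷ 200.78 = 0.0184281302919…; keep min(3, 4) = 3 s.f.
Rounded to 3 significant figures: 0.0184.

0.0184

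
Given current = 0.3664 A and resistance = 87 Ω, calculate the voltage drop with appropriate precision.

32 V

voltage drop = 0.3664 A × 87 Ω = 31.8768 V.
0.3664 has 4 significant figures; 87 has 2.
Division/multiplication keeps the fewest: 2 significant figures.
Rounded: 32 V.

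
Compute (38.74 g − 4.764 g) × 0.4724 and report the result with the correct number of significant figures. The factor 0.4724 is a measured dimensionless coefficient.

38.74 g − 4.764 g = 33.976 g; the difference is limited to 2 decimal places (4 s.f.).
Carrying full precision, 33.976 × 0.4724 = 16.0502624 g; 0.4724 has 4 s.f., so the result keeps min(4, 4) = 4 s.f.
Rounded to 4 significant figures: 16.05 g.

16.05 g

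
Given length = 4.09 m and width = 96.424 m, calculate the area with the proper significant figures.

394 m²

area = 4.09 m × 96.424 m = 394.37416 m².
4.09 has 3 significant figures; 96.424 has 5.
Division/multiplication keeps the fewest: 3 significant figures.
Rounded: 394 m².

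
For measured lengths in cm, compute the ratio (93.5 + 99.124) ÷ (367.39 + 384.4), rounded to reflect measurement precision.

0.2562

93.5 + 99.124 = 192.624, limited to 1 d.p. → 4 s.f.; 367.39 + 384.4 = 751.79, limited to 1 d.p. → 4 s.f.
Carrying full precision, 192.624 ÷ 751.79 = 0.256220487104…; keep min(4, 4) = 4 s.f.
Rounded to 4 significant figures: 0.2562.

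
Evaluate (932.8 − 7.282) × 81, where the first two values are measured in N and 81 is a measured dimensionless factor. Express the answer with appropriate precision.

7.5 × 10^4 N

932.8 N − 7.282 N = 925.518 N; the difference is limited to 1 decimal place (4 s.f.).
Carrying full precision, 925.518 × 81 = 74966.958 N; 81 has 2 s.f., so the result keeps min(4, 2) = 2 s.f.
Rounded to 2 significant figures: 7.5 × 10^4 N.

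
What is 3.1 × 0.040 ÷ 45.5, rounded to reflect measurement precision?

0.0027

3.1 × 0.040 ÷ 45.5 = 0.00272527472527…
Multiplication/division keeps the fewest significant figures: 3.1 → 2 s.f., 0.040 → 2 s.f., 45.5 → 3 s.f.; limit is 2.
Rounded to 2 significant figures: 0.0027.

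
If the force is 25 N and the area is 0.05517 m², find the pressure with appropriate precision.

4.5 × 10^2 Pa

pressure = 25 N ÷ 0.05517 m² = 453.144825086… Pa.
25 has 2 significant figures; 0.05517 has 4.
Division/multiplication keeps the fewest: 2 significant figures.
Rounded: 4.5 × 10^2 Pa.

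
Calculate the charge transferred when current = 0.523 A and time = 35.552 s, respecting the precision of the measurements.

18.6 C

charge transferred = 0.523 A × 35.552 s = 18.593696 C.
0.523 has 3 significant figures; 35.552 has 5.
Division/multiplication keeps the fewest: 3 significant figures.
Rounded: 18.6 C.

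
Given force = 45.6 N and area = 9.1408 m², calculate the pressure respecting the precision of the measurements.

4.99 Pa

pressure = 45.6 N ÷ 9.1408 m² = 4.98862244005… Pa.
45.6 has 3 significant figures; 9.1408 has 5.
Division/multiplication keeps the fewest: 3 significant figures.
Rounded: 4.99 Pa.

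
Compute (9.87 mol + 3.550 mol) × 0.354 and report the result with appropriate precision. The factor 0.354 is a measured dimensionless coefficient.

9.87 mol + 3.550 mol = 13.420 mol; the sum is limited to 2 decimal places (4 s.f.).
Carrying full precision, 13.420 × 0.354 = 4.75068 mol; 0.354 has 3 s.f., so the result keeps min(4, 3) = 3 s.f.
Rounded to 3 significant figures: 4.75 mol.

4.75 mol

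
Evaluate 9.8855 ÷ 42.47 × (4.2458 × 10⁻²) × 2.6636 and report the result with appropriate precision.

9.8855 ÷ 42.47 × (4.2458 × 10⁻²) × 2.6636 = 0.026323577908…
Multiplication/division keeps the fewest significant figures: 9.8855 → 5 s.f., 42.47 → 4 s.f., 4.2458 × 10⁻² → 5 s.f., 2.6636 → 5 s.f.; limit is 4.
Rounded to 4 significant figures: 0.02632.

0.02632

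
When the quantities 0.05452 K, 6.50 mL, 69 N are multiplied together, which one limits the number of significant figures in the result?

69 N

0.05452 K → 4 s.f.; 6.50 mL → 3 s.f.; 69 N → 2 s.f.
The fewest is 2 significant figures, from 69 N.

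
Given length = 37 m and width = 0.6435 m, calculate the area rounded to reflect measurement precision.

area = 37 m × 0.6435 m = 23.8095 m².
37 has 2 significant figures; 0.6435 has 4.
Division/multiplication keeps the fewest: 2 significant figures.
Rounded: 24 m².

24 m²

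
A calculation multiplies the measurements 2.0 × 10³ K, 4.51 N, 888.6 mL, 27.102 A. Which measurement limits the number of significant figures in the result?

2.0 × 10³ K → 2 s.f.; 4.51 N → 3 s.f.; 888.6 mL → 4 s.f.; 27.102 A → 5 s.f.
The fewest is 2 significant figures, from 2.0 × 10³ K.

2.0 × 10³ K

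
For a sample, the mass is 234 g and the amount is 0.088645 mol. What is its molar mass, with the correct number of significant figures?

2.64 × 10³ g/mol

molar mass = 234 g ÷ 0.088645 mol = 2639.74279429… g/mol.
234 has 3 significant figures; 0.088645 has 5.
Division/multiplication keeps the fewest: 3 significant figures.
Rounded: 2.64 × 10³ g/mol.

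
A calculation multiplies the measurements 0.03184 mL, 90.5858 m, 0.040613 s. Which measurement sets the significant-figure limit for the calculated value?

0.03184 mL → 4 s.f.; 90.5858 m → 6 s.f.; 0.040613 s → 5 s.f.
The fewest is 4 significant figures, from 0.03184 mL.

0.03184 mL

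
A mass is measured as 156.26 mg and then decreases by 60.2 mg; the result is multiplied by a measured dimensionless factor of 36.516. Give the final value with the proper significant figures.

3.51 × 10^3 mg

156.26 mg − 60.2 mg = 96.06 mg; the difference is limited to 1 decimal place (3 s.f.).
Carrying full precision, 96.06 × 36.516 = 3507.72696 mg; 36.516 has 5 s.f., so the result keeps min(3, 5) = 3 s.f.
Rounded to 3 significant figures: 3.51 × 10^3 mg.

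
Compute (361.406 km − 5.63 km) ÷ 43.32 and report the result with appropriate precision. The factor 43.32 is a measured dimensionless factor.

361.406 km − 5.63 km = 355.776 km; the difference is limited to 2 decimal places (5 s.f.).
Carrying full precision, 355.776 ÷ 43.32 = 8.21274238227… km; 43.32 has 4 s.f., so the result keeps min(5, 4) = 4 s.f.
Rounded to 4 significant figures: 8.213 km.

8.213 km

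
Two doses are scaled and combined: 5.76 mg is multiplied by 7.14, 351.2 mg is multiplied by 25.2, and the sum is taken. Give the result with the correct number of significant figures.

5.76 × 7.14 = 41.1264 → 41.1 mg (3 s.f., last digit at the 10^-1 place).
351.2 × 25.2 = 8850.24 → 8.85 × 10^3 mg (3 s.f., last digit at the 10^1 place).
Sum: 8891.3664 mg; keep the coarser place, 10^1.
Result: 8.89 × 10^3 mg.

8.89 × 10^3 mg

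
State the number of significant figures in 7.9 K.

7.9: every digit is nonzero and significant.

2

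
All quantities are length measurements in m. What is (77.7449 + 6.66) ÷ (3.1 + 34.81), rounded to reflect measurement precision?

77.7449 + 6.66 = 84.4049, limited to 2 d.p. → 4 s.f.; 3.1 + 34.81 = 37.91, limited to 1 d.p. → 3 s.f.
Carrying full precision, 84.4049 ÷ 37.91 = 2.22645476128…; keep min(4, 3) = 3 s.f.
Rounded to 3 significant figures: 2.23.

2.23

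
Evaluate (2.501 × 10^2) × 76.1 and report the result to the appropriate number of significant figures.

1.90 × 10^4

(2.501 × 10^2) × 76.1 = 19032.61
Multiplication/division keeps the fewest significant figures: 2.501 × 10^2 → 4 s.f., 76.1 → 3 s.f.; limit is 3.
Rounded to 3 significant figures: 1.90 × 10^4.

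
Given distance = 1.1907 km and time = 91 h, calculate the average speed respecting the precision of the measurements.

0.013 km/h

average speed = 1.1907 km ÷ 91 h = 0.0130846153846… km/h.
1.1907 has 5 significant figures; 91 has 2.
Division/multiplication keeps the fewest: 2 significant figures.
Rounded: 0.013 km/h.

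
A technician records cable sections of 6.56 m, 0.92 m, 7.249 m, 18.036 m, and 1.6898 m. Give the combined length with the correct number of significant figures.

6.56 m + 0.92 m + 7.249 m + 18.036 m + 1.6898 m = 34.4548 m.
Addition/subtraction keeps the fewest decimal places: 6.56 → 2 decimal places, 0.92 → 2 decimal places, 7.249 → 3 decimal places, 18.036 → 3 decimal places, 1.6898 → 4 decimal places; limit is 2.
Rounded to 2 decimal places: 34.45 m.

34.45 m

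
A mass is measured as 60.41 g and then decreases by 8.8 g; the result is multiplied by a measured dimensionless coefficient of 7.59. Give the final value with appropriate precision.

392 g

60.41 g − 8.8 g = 51.61 g; the difference is limited to 1 decimal place (3 s.f.).
Carrying full precision, 51.61 × 7.59 = 391.7199 g; 7.59 has 3 s.f., so the result keeps min(3, 3) = 3 s.f.
Rounded to 3 significant figures: 392 g.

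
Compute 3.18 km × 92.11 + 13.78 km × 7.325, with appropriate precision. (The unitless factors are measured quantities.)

3.18 × 92.11 = 292.9098 → 293 km (3 s.f., last digit at the 10^0 place).
13.78 × 7.325 = 100.9385 → 100.9 km (4 s.f., last digit at the 10^-1 place).
Sum: 393.8483 km; keep the coarser place, 10^0.
Result: 394 km.

394 km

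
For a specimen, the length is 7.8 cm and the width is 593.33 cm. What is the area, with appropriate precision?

4.6 × 10³ cm²

area = 7.8 cm × 593.33 cm = 4627.974 cm².
7.8 has 2 significant figures; 593.33 has 5.
Division/multiplication keeps the fewest: 2 significant figures.
Rounded: 4.6 × 10³ cm².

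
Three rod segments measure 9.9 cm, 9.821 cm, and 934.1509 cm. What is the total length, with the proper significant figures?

9.539 × 10^2 cm

9.9 cm + 9.821 cm + 934.1509 cm = 953.8719 cm.
Addition/subtraction keeps the fewest decimal places: 9.9 → 1 decimal place, 9.821 → 3 decimal places, 934.1509 → 4 decimal places; limit is 1.
Rounded to 1 decimal place: 9.539 × 10^2 cm.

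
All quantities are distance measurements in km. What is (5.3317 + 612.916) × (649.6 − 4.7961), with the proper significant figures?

3.986 × 10⁵ km²

5.3317 + 612.916 = 618.2477, limited to 3 d.p. → 6 s.f.; 649.6 − 4.7961 = 644.8039, limited to 1 d.p. → 4 s.f.
Carrying full precision, 618.2477 × 644.8039 = 398648.528126…; keep min(6, 4) = 4 s.f.
Rounded to 4 significant figures: 3.986 × 10⁵ km².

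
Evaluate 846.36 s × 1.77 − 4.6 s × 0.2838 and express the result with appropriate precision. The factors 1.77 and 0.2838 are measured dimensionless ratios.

846.36 × 1.77 = 1498.0572 → 1.50 × 10^3 s (3 s.f., last digit at the 10^1 place).
4.6 × 0.2838 = 1.30548 → 1.3 s (2 s.f., last digit at the 10^-1 place).
Difference: 1496.75172 s; keep the coarser place, 10^1.
Result: 1.50 × 10^3 s.

1.50 × 10^3 s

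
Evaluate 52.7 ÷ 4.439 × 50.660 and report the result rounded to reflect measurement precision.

52.7 ÷ 4.439 × 50.660 = 601.437711196…
Multiplication/division keeps the fewest significant figures: 52.7 → 3 s.f., 4.439 → 4 s.f., 50.660 → 5 s.f.; limit is 3.
Rounded to 3 significant figures: 601.

601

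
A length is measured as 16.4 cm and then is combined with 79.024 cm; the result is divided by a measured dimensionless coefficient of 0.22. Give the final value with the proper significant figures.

16.4 cm + 79.024 cm = 95.424 cm; the sum is limited to 1 decimal place (3 s.f.).
Carrying full precision, 95.424 ÷ 0.22 = 433.745454545… cm; 0.22 has 2 s.f., so the result keeps min(3, 2) = 2 s.f.
Rounded to 2 significant figures: 4.3 × 10^2 cm.

4.3 × 10^2 cm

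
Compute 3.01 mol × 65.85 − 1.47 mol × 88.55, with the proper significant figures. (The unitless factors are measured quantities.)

3.01 × 65.85 = 198.2085 → 198 mol (3 s.f., last digit at the 10^0 place).
1.47 × 88.55 = 130.1685 → 1.30 × 10² mol (3 s.f., last digit at the 10^0 place).
Difference: 68.04 mol; keep the coarser place, 10^0.
Result: 68 mol.

68 mol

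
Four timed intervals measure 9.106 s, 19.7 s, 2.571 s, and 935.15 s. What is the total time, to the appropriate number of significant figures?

9.106 s + 19.7 s + 2.571 s + 935.15 s = 966.527 s.
Addition/subtraction keeps the fewest decimal places: 9.106 → 3 decimal places, 19.7 → 1 decimal place, 2.571 → 3 decimal places, 935.15 → 2 decimal places; limit is 1.
Rounded to 1 decimal place: 966.5 s.

966.5 s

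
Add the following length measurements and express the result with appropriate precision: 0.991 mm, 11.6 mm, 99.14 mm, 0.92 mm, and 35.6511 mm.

0.991 mm + 11.6 mm + 99.14 mm + 0.92 mm + 35.6511 mm = 148.3021 mm.
Addition/subtraction keeps the fewest decimal places: 0.991 → 3 decimal places, 11.6 → 1 decimal place, 99.14 → 2 decimal places, 0.92 → 2 decimal places, 35.6511 → 4 decimal places; limit is 1.
Rounded to 1 decimal place: 148.3 mm.

148.3 mm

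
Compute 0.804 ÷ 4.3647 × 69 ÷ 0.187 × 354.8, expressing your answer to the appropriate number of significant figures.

2.4 × 10⁴

0.804 ÷ 4.3647 × 69 ÷ 0.187 × 354.8 = 24115.3042475…
Multiplication/division keeps the fewest significant figures: 0.804 → 3 s.f., 4.3647 → 5 s.f., 69 → 2 s.f., 0.187 → 3 s.f., 354.8 → 4 s.f.; limit is 2.
Rounded to 2 significant figures: 2.4 × 10⁴.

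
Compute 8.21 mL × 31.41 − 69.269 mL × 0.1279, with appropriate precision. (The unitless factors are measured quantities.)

8.21 × 31.41 = 257.8761 → 258 mL (3 s.f., last digit at the 10^0 place).
69.269 × 0.1279 = 8.8595051 → 8.860 mL (4 s.f., last digit at the 10^-3 place).
Difference: 249.0165949 mL; keep the coarser place, 10^0.
Result: 249 mL.

249 mL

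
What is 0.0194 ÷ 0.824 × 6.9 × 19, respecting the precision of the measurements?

3.1

0.0194 ÷ 0.824 × 6.9 × 19 = 3.0865776699…
Multiplication/division keeps the fewest significant figures: 0.0194 → 3 s.f., 0.824 → 3 s.f., 6.9 → 2 s.f., 19 → 2 s.f.; limit is 2.
Rounded to 2 significant figures: 3.1.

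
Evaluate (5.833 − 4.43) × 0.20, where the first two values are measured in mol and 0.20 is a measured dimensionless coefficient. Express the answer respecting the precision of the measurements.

5.833 mol − 4.43 mol = 1.403 mol; the difference is limited to 2 decimal places (3 s.f.).
Carrying full precision, 1.403 × 0.20 = 0.2806 mol; 0.20 has 2 s.f., so the result keeps min(3, 2) = 2 s.f.
Rounded to 2 significant figures: 0.28 mol.

0.28 mol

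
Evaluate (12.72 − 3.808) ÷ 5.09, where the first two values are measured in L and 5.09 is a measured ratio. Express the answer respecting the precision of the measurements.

1.75 L

12.72 L − 3.808 L = 8.912 L; the difference is limited to 2 decimal places (3 s.f.).
Carrying full precision, 8.912 ÷ 5.09 = 1.75088408644… L; 5.09 has 3 s.f., so the result keeps min(3, 3) = 3 s.f.
Rounded to 3 significant figures: 1.75 L.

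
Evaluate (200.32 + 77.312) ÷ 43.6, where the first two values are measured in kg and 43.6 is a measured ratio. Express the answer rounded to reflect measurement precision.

6.37 kg

200.32 kg + 77.312 kg = 277.632 kg; the sum is limited to 2 decimal places (5 s.f.).
Carrying full precision, 277.632 ÷ 43.6 = 6.36770642202… kg; 43.6 has 3 s.f., so the result keeps min(5, 3) = 3 s.f.
Rounded to 3 significant figures: 6.37 kg.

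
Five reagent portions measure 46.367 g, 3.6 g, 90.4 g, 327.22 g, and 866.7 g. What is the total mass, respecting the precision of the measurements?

1334.3 g

46.367 g + 3.6 g + 90.4 g + 327.22 g + 866.7 g = 1334.287 g.
Addition/subtraction keeps the fewest decimal places: 46.367 → 3 decimal places, 3.6 → 1 decimal place, 90.4 → 1 decimal place, 327.22 → 2 decimal places, 866.7 → 1 decimal place; limit is 1.
Rounded to 1 decimal place: 1334.3 g.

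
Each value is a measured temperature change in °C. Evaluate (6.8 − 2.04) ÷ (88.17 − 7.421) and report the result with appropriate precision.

0.059

6.8 − 2.04 = 4.76, limited to 1 d.p. → 2 s.f.; 88.17 − 7.421 = 80.749, limited to 2 d.p. → 4 s.f.
Carrying full precision, 4.76 ÷ 80.749 = 0.0589480984285…; keep min(2, 4) = 2 s.f.
Rounded to 2 significant figures: 0.059.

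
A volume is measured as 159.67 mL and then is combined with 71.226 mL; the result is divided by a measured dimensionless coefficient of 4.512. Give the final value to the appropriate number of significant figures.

159.67 mL + 71.226 mL = 230.896 mL; the sum is limited to 2 decimal places (5 s.f.).
Carrying full precision, 230.896 ÷ 4.512 = 51.1737588652… mL; 4.512 has 4 s.f., so the result keeps min(5, 4) = 4 s.f.
Rounded to 4 significant figures: 51.17 mL.

51.17 mL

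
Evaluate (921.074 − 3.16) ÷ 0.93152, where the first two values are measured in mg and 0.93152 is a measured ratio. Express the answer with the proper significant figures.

921.074 mg − 3.16 mg = 917.914 mg; the difference is limited to 2 decimal places (5 s.f.).
Carrying full precision, 917.914 ÷ 0.93152 = 985.393765029… mg; 0.93152 has 5 s.f., so the result keeps min(5, 5) = 5 s.f.
Rounded to 5 significant figures: 985.39 mg.

985.39 mg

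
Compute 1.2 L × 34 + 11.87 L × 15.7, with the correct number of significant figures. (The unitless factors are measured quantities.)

227 L

1.2 × 34 = 40.8 → 41 L (2 s.f., last digit at the 10^0 place).
11.87 × 15.7 = 186.359 → 186 L (3 s.f., last digit at the 10^0 place).
Sum: 227.159 L; keep the coarser place, 10^0.
Result: 227 L.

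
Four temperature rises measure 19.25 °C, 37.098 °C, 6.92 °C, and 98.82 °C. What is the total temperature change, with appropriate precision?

19.25 °C + 37.098 °C + 6.92 °C + 98.82 °C = 162.088 °C.
Addition/subtraction keeps the fewest decimal places: 19.25 → 2 decimal places, 37.098 → 3 decimal places, 6.92 → 2 decimal places, 98.82 → 2 decimal places; limit is 2.
Rounded to 2 decimal places: 162.09 °C.

162.09 °C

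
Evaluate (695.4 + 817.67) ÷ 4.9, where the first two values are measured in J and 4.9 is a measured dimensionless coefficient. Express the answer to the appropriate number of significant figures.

3.1 × 10^2 J

695.4 J + 817.67 J = 1513.07 J; the sum is limited to 1 decimal place (5 s.f.).
Carrying full precision, 1513.07 ÷ 4.9 = 308.789795918… J; 4.9 has 2 s.f., so the result keeps min(5, 2) = 2 s.f.
Rounded to 2 significant figures: 3.1 × 10^2 J.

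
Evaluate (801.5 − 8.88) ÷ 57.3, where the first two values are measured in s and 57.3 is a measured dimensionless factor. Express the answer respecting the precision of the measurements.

13.8 s

801.5 s − 8.88 s = 792.62 s; the difference is limited to 1 decimal place (4 s.f.).
Carrying full precision, 792.62 ÷ 57.3 = 13.8328097731… s; 57.3 has 3 s.f., so the result keeps min(4, 3) = 3 s.f.
Rounded to 3 significant figures: 13.8 s.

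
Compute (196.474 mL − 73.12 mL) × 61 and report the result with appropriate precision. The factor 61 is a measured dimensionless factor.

7.5 × 10³ mL

196.474 mL − 73.12 mL = 123.354 mL; the difference is limited to 2 decimal places (5 s.f.).
Carrying full precision, 123.354 × 61 = 7524.594 mL; 61 has 2 s.f., so the result keeps min(5, 2) = 2 s.f.
Rounded to 2 significant figures: 7.5 × 10³ mL.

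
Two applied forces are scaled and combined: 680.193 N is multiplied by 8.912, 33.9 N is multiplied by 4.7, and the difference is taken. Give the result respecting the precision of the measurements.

680.193 × 8.912 = 6061.880016 → 6062 N (4 s.f., last digit at the 10^0 place).
33.9 × 4.7 = 159.33 → 1.6 × 10^2 N (2 s.f., last digit at the 10^1 place).
Difference: 5902.550016 N; keep the coarser place, 10^1.
Result: 5.90 × 10^3 N.

5.90 × 10^3 N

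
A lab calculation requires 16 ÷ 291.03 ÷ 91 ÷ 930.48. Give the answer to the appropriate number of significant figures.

16 ÷ 291.03 ÷ 91 ÷ 930.48 = 6.49282635666 × 10^-7…
Multiplication/division keeps the fewest significant figures: 16 → 2 s.f., 291.03 → 5 s.f., 91 → 2 s.f., 930.48 → 5 s.f.; limit is 2.
Rounded to 2 significant figures: 6.5 × 10⁻⁷.

6.5 × 10⁻⁷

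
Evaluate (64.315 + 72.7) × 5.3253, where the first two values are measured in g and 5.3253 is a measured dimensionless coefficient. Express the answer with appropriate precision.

729.6 g

64.315 g + 72.7 g = 137.015 g; the sum is limited to 1 decimal place (4 s.f.).
Carrying full precision, 137.015 × 5.3253 = 729.6459795 g; 5.3253 has 5 s.f., so the result keeps min(4, 5) = 4 s.f.
Rounded to 4 significant figures: 729.6 g.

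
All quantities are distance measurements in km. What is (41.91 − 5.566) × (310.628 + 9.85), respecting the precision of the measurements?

41.91 − 5.566 = 36.344, limited to 2 d.p. → 4 s.f.; 310.628 + 9.85 = 320.478, limited to 2 d.p. → 5 s.f.
Carrying full precision, 36.344 × 320.478 = 11647.452432; keep min(4, 5) = 4 s.f.
Rounded to 4 significant figures: 1.165 × 10^4 km².

1.165 × 10^4 km²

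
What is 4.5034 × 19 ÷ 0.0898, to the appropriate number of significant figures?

9.5 × 10²

4.5034 × 19 ÷ 0.0898 = 952.83518931…
Multiplication/division keeps the fewest significant figures: 4.5034 → 5 s.f., 19 → 2 s.f., 0.0898 → 3 s.f.; limit is 2.
Rounded to 2 significant figures: 9.5 × 10².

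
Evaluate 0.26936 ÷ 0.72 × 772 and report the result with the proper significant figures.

2.9 × 10²

0.26936 ÷ 0.72 × 772 = 288.813777778…
Multiplication/division keeps the fewest significant figures: 0.26936 → 5 s.f., 0.72 → 2 s.f., 772 → 3 s.f.; limit is 2.
Rounded to 2 significant figures: 2.9 × 10².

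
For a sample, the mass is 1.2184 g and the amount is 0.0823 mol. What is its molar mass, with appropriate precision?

molar mass = 1.2184 g ÷ 0.0823 mol = 14.8043742406… g/mol.
1.2184 has 5 significant figures; 0.0823 has 3.
Division/multiplication keeps the fewest: 3 significant figures.
Rounded: 14.8 g/mol.

14.8 g/mol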